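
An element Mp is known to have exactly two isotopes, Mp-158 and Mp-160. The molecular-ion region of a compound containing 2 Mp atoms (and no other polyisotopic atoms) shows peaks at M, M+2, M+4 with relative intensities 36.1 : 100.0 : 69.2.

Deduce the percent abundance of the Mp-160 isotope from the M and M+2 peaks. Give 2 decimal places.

Write p for the Mp-158 fraction. I(M+2)/I(M) = [C(2,1)·p^1·(1−p)] / p^2 = 2·(1−p)/p = 100.0/36.1 = 2.7701
(1−p)/p = 2.7701/2 = 1.3850  ⇒  p = 1/(1 + 1.3850) = 0.4193
Mp-158: 41.93%, Mp-160: 58.07%.

58.07%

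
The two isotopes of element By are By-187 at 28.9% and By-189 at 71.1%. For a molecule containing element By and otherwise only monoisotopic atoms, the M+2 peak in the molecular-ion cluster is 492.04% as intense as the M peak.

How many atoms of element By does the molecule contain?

2

With n By atoms, P(M+2)/P(M) = C(n,1)·p^(n−1)q / p^n = n·q/p = n · 0.711/0.289.
n = 4.9204 × 0.289/0.711 = 2.00 ≈ 2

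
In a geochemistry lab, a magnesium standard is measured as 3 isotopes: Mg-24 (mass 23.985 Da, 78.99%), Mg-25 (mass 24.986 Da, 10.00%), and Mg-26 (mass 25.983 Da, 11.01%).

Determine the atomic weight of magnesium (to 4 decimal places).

24.3051 Da

Ar = Σ fᵢ·mᵢ = 0.7899 × 23.985 + 0.1000 × 24.986 + 0.1101 × 25.983
= 18.94575 + 2.49860 + 2.86073 = 24.30508 Da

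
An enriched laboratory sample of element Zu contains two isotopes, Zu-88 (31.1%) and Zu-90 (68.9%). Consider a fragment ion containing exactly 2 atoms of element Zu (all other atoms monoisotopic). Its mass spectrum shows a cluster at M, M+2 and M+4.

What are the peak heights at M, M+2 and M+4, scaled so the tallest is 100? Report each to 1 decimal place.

20.4 : 90.3 : 100.0

Expanding (0.311 + 0.689)^2:
P(M) = 0.311^2 = 0.096721
P(M+2) = 2 × 0.311^1 × 0.689^1 = 0.428558
P(M+4) = 0.689^2 = 0.474721
The M+4 peak is largest (0.474721); scaling to 100 gives 20.4 : 90.3 : 100.0.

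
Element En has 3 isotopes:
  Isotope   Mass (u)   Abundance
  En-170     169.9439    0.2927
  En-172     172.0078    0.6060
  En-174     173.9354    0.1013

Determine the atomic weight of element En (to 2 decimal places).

Weight each isotope mass by its fractional abundance: 0.2927 × 169.9439 + 0.6060 × 172.0078 + 0.1013 × 173.9354
= 49.74258 + 104.23673 + 17.61966 = 171.59897 u

171.60 u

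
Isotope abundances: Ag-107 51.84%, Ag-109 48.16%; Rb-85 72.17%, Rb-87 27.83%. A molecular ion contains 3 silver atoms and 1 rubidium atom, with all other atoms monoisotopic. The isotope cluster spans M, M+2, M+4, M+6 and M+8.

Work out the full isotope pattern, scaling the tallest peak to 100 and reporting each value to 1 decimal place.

27.3 : 86.6 : 100.0 : 49.1 : 8.4

Silver pattern (n=3): 0.13931407 : 0.38827347 : 0.36071085 : 0.11170161
Rubidium pattern (n=1): 0.7217 : 0.2783
Convolve the two distributions (both contribute in 2-u steps):
  M: 0.13931407×0.7217 = 0.100543
  M+2: 0.13931407×0.2783 + 0.38827347×0.7217 = 0.318988
  M+4: 0.38827347×0.2783 + 0.36071085×0.7217 = 0.368382
  M+6: 0.36071085×0.2783 + 0.11170161×0.7217 = 0.181001
  M+8: 0.11170161×0.2783 = 0.031087
Scale to base peak (0.368382) = 100: 27.3 : 86.6 : 100.0 : 49.1 : 8.4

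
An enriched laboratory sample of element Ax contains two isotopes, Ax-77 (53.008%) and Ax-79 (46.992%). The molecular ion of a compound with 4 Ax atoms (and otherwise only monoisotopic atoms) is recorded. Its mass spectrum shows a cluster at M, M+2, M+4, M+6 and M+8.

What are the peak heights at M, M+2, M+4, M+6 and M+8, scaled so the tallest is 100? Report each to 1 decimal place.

The 4 Ax atoms are independent, so intensities follow the terms of (0.53008 + 0.46992)^4.
P(M) = 0.53008^4 = 0.078952
P(M+2) = 4 × 0.53008^3 × 0.46992^1 = 0.279968
P(M+4) = 6 × 0.53008^2 × 0.46992^2 = 0.372290
P(M+6) = 4 × 0.53008^1 × 0.46992^3 = 0.220026
P(M+8) = 0.46992^4 = 0.048764
The M+4 peak is largest (0.372290); scaling to 100 gives 21.2 : 75.2 : 100.0 : 59.1 : 13.1.

21.2 : 75.2 : 100.0 : 59.1 : 13.1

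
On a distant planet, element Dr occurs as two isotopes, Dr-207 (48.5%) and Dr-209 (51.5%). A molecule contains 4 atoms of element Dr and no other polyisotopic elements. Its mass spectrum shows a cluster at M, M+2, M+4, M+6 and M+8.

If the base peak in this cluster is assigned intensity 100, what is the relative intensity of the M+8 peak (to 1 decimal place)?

18.8

Term probabilities: M 0.0553, M+2 0.2350, M+4 0.3743, M+6 0.2650, M+8 0.0703. Base peak = M+4.
P(M+4) = C(4,2) × 0.485^2 × 0.515^2 = 6 × 0.235225 × 0.265225 = 0.374325 (base)
P(M+8) = C(4,4) × 0.485^0 × 0.515^4 = 1 × 1.0000 × 0.0703443 = 0.070344
Relative intensity = 0.070344 / 0.374325 × 100 = 18.8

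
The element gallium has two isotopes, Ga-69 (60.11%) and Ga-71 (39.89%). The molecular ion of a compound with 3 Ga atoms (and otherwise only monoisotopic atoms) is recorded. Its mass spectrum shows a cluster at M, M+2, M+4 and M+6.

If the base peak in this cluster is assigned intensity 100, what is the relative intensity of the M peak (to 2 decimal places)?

(0.6011 + 0.3989)^3 gives M 0.2172, M+2 0.4324, M+4 0.2869, M+6 0.0635; the largest is M+2.
P(M+2) = C(3,1) × 0.6011^2 × 0.3989^1 = 3 × 0.36132121 × 0.3989 = 0.432393 (base)
P(M) = C(3,0) × 0.6011^3 × 0.3989^0 = 1 × 0.21719018 × 1.0000 = 0.217190
Relative intensity = 0.217190 / 0.432393 × 100 = 50.23

50.23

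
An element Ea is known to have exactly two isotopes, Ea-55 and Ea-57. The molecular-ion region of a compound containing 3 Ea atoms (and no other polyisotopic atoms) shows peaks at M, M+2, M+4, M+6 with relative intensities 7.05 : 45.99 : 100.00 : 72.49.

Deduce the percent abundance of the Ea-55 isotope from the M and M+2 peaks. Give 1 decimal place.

If p is the fraction of Ea that is Ea-55, then I(M+2)/I(M) = [C(3,1)·p^2·(1−p)] / p^3 = 3·(1−p)/p = 45.99/7.05 = 6.5234
(1−p)/p = 6.5234/3 = 2.1745  ⇒  p = 1/(1 + 2.1745) = 0.3150
Ea-55: 31.5%, Ea-57: 68.5%.

31.5%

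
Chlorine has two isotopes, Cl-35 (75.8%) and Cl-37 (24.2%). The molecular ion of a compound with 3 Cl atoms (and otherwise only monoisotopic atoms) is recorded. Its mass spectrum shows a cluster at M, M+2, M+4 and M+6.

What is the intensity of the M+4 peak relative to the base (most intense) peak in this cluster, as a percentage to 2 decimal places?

30.58%

Binomial terms of (0.758 + 0.242)^3: M 0.4355, M+2 0.4171, M+4 0.1332, M+6 0.0142 → M is the base peak.
P(M) = C(3,0) × 0.758^3 × 0.242^0 = 1 × 0.43551951 × 1.0000 = 0.435520 (base)
P(M+4) = C(3,2) × 0.758^1 × 0.242^2 = 3 × 0.7580 × 0.058564 = 0.133175
Relative intensity = 0.133175 / 0.435520 × 100 = 30.58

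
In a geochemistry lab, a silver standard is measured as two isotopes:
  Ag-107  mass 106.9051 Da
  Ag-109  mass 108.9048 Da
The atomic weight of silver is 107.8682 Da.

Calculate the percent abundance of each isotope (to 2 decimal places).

With x = fraction of Ag-107 (so Ag-109 is 1 − x):
106.9051·x + 108.9048·(1 − x) = 107.8682
(106.9051 − 108.9048)·x = 107.8682 − 108.9048
x = -1.0366 / -1.9997 = 0.51838 → 51.84% Ag-107, 48.16% Ag-109.

Ag-107: 51.84%, Ag-109: 48.16%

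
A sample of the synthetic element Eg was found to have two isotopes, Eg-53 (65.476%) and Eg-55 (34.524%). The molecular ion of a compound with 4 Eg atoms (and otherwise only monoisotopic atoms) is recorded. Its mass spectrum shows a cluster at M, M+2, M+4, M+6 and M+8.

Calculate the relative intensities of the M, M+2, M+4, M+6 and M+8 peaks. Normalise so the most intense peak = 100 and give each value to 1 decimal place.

47.4 : 100.0 : 79.1 : 27.8 : 3.7

Expanding (0.65476 + 0.34524)^4:
P(M) = 0.65476^4 = 0.183793
P(M+2) = 4 × 0.65476^3 × 0.34524^1 = 0.387639
P(M+4) = 6 × 0.65476^2 × 0.34524^2 = 0.306590
P(M+6) = 4 × 0.65476^1 × 0.34524^3 = 0.107772
P(M+8) = 0.34524^4 = 0.014206
The M+2 peak is largest (0.387639); scaling to 100 gives 47.4 : 100.0 : 79.1 : 27.8 : 3.7.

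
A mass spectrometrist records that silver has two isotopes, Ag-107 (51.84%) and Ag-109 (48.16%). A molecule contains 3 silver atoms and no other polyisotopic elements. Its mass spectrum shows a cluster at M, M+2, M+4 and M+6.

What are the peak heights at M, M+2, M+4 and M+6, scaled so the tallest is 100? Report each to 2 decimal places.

The 3 Ag atoms are independent, so intensities follow the terms of (0.5184 + 0.4816)^3.
P(M) = 0.5184^3 = 0.139314
P(M+2) = 3 × 0.5184^2 × 0.4816^1 = 0.388273
P(M+4) = 3 × 0.5184^1 × 0.4816^2 = 0.360711
P(M+6) = 0.4816^3 = 0.111702
The M+2 peak is largest (0.388273); scaling to 100 gives 35.88 : 100.00 : 92.90 : 28.77.

35.88 : 100.00 : 92.90 : 28.77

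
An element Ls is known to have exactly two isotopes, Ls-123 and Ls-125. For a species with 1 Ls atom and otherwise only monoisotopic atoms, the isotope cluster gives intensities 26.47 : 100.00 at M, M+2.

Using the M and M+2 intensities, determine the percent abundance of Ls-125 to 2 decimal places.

79.07%

Write p for the Ls-123 fraction. I(M+2)/I(M) = [C(1,1)·p^0·(1−p)] / p^1 = 1·(1−p)/p = 100.00/26.47 = 3.7779
(1−p)/p = 3.7779/1 = 3.7779  ⇒  p = 1/(1 + 3.7779) = 0.2093
Ls-123: 20.93%, Ls-125: 79.07%.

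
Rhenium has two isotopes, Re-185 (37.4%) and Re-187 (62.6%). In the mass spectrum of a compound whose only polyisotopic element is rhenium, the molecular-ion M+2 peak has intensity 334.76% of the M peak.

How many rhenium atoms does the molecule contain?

2

The M+2/M ratio from n Re atoms is n · q/p = n · 0.626/0.374.
n = 3.3476 × 0.374/0.626 = 2.00 ≈ 2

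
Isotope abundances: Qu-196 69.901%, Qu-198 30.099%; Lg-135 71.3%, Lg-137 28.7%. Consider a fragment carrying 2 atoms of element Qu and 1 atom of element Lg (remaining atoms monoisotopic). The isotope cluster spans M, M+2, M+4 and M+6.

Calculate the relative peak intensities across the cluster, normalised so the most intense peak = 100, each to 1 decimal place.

79.1 : 100.0 : 42.1 : 5.9

Element Qu pattern (n=2): 0.48861498 : 0.42079004 : 0.09059498
Element Lg pattern (n=1): 0.7130 : 0.2870
Convolve the two distributions (both contribute in 2-u steps):
  M: 0.48861498×0.7130 = 0.348382
  M+2: 0.48861498×0.2870 + 0.42079004×0.7130 = 0.440256
  M+4: 0.42079004×0.2870 + 0.09059498×0.7130 = 0.185361
  M+6: 0.09059498×0.2870 = 0.026001
Scale to base peak (0.440256) = 100: 79.1 : 100.0 : 42.1 : 5.9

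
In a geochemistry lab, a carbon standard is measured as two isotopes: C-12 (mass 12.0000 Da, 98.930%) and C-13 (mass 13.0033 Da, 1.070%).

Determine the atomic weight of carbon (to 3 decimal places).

Weight each isotope mass by its fractional abundance: 0.98930 × 12.0000 + 0.01070 × 13.0033
= 11.87160 + 0.13914 = 12.01074 Da

12.011 Da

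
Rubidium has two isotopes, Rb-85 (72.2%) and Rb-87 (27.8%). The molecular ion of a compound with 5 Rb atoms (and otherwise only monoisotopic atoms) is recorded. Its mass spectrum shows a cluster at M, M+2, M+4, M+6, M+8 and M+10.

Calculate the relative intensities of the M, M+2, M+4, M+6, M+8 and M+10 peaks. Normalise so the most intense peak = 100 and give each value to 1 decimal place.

Expanding (0.722 + 0.278)^5:
P(M) = 0.722^5 = 0.196194
P(M+2) = 5 × 0.722^4 × 0.278^1 = 0.377714
P(M+4) = 10 × 0.722^3 × 0.278^2 = 0.290872
P(M+6) = 10 × 0.722^2 × 0.278^3 = 0.111998
P(M+8) = 5 × 0.722^1 × 0.278^4 = 0.021562
P(M+10) = 0.278^5 = 0.001660
The M+2 peak is largest (0.377714); scaling to 100 gives 51.9 : 100.0 : 77.0 : 29.7 : 5.7 : 0.4.

51.9 : 100.0 : 77.0 : 29.7 : 5.7 : 0.4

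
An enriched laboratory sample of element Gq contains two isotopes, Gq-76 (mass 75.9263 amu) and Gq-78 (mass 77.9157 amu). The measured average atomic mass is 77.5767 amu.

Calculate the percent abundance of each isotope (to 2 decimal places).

Gq-76: 17.04%, Gq-78: 82.96%

With x = fraction of Gq-76 (so Gq-78 is 1 − x):
75.9263·x + 77.9157·(1 − x) = 77.5767
(75.9263 − 77.9157)·x = 77.5767 − 77.9157
x = -0.3390 / -1.9894 = 0.17040 → 17.04% Gq-76, 82.96% Gq-78.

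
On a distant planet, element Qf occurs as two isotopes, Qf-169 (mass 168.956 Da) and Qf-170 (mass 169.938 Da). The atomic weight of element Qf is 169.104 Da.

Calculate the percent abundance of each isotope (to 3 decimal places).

With x = fraction of Qf-169 (so Qf-170 is 1 − x):
168.956·x + 169.938·(1 − x) = 169.104
(168.956 − 169.938)·x = 169.104 − 169.938
x = -0.834 / -0.982 = 0.84929 → 84.929% Qf-169, 15.071% Qf-170.

Qf-169: 84.929%, Qf-170: 15.071%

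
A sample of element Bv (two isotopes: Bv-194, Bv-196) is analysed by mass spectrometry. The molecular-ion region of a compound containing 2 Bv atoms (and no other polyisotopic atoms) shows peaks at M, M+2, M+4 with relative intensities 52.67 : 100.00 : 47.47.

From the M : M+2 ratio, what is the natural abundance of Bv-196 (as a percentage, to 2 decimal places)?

If p is the fraction of Bv that is Bv-194, then I(M+2)/I(M) = [C(2,1)·p^1·(1−p)] / p^2 = 2·(1−p)/p = 100.00/52.67 = 1.8986
(1−p)/p = 1.8986/2 = 0.9493  ⇒  p = 1/(1 + 0.9493) = 0.5130
Bv-194: 51.30%, Bv-196: 48.70%.

48.70%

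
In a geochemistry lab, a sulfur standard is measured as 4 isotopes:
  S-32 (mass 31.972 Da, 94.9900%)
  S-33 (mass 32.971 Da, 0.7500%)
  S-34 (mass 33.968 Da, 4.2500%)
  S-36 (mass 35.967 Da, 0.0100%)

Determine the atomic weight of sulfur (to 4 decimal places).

32.0647 Da

The abundance-weighted mean is 0.949900 × 31.972 + 0.007500 × 32.971 + 0.042500 × 33.968 + 0.000100 × 35.967
= 30.37020 + 0.24728 + 1.44364 + 0.00360 = 32.06472 Da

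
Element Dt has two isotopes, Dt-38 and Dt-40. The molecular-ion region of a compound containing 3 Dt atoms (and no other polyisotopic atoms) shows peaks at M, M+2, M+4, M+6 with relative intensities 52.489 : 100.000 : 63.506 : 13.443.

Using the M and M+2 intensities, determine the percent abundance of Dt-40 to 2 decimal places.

38.84%

Let p = fractional abundance of Dt-38. I(M+2)/I(M) = [C(3,1)·p^2·(1−p)] / p^3 = 3·(1−p)/p = 100.000/52.489 = 1.9052
(1−p)/p = 1.9052/3 = 0.6351  ⇒  p = 1/(1 + 0.6351) = 0.6116
Dt-38: 61.16%, Dt-40: 38.84%.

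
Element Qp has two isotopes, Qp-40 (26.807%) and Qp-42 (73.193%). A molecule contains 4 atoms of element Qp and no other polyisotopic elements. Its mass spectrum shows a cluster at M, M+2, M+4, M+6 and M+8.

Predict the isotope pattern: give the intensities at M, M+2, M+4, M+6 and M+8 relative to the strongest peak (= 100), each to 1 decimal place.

The 4 Qp atoms are independent, so intensities follow the terms of (0.26807 + 0.73193)^4.
P(M) = 0.26807^4 = 0.005164
P(M+2) = 4 × 0.26807^3 × 0.73193^1 = 0.056399
P(M+4) = 6 × 0.26807^2 × 0.73193^2 = 0.230987
P(M+6) = 4 × 0.26807^1 × 0.73193^3 = 0.420452
P(M+8) = 0.73193^4 = 0.286998
The M+6 peak is largest (0.420452); scaling to 100 gives 1.2 : 13.4 : 54.9 : 100.0 : 68.3.

1.2 : 13.4 : 54.9 : 100.0 : 68.3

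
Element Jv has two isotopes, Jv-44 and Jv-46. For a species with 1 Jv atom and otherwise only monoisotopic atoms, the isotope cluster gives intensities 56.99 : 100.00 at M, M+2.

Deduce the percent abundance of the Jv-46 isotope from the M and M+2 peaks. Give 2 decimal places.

Let p = fractional abundance of Jv-44. I(M+2)/I(M) = [C(1,1)·p^0·(1−p)] / p^1 = 1·(1−p)/p = 100.00/56.99 = 1.7547
(1−p)/p = 1.7547/1 = 1.7547  ⇒  p = 1/(1 + 1.7547) = 0.3630
Jv-44: 36.30%, Jv-46: 63.70%.

63.70%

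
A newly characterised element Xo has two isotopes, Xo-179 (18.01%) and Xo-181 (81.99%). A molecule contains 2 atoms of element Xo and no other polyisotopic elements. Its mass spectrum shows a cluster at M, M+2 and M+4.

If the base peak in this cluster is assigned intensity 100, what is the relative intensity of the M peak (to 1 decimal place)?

4.8

Term probabilities: M 0.0324, M+2 0.2953, M+4 0.6722. Base peak = M+4.
P(M+4) = C(2,2) × 0.1801^0 × 0.8199^2 = 1 × 1.0000 × 0.67223601 = 0.672236 (base)
P(M) = C(2,0) × 0.1801^2 × 0.8199^0 = 1 × 0.03243601 × 1.0000 = 0.032436
Relative intensity = 0.032436 / 0.672236 × 100 = 4.8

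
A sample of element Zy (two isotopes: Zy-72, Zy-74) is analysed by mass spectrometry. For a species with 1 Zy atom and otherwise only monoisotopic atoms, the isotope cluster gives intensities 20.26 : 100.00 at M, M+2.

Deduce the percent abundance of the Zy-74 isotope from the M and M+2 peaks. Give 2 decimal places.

83.15%

Write p for the Zy-72 fraction. I(M+2)/I(M) = [C(1,1)·p^0·(1−p)] / p^1 = 1·(1−p)/p = 100.00/20.26 = 4.9358
(1−p)/p = 4.9358/1 = 4.9358  ⇒  p = 1/(1 + 4.9358) = 0.1685
Zy-72: 16.85%, Zy-74: 83.15%.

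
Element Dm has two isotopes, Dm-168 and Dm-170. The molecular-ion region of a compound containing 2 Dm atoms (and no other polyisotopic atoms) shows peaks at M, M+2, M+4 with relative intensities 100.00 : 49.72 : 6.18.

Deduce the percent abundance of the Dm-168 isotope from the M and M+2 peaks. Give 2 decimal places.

Write p for the Dm-168 fraction. I(M+2)/I(M) = [C(2,1)·p^1·(1−p)] / p^2 = 2·(1−p)/p = 49.72/100.00 = 0.4972
(1−p)/p = 0.4972/2 = 0.2486  ⇒  p = 1/(1 + 0.2486) = 0.8009
Dm-168: 80.09%, Dm-170: 19.91%.

80.09%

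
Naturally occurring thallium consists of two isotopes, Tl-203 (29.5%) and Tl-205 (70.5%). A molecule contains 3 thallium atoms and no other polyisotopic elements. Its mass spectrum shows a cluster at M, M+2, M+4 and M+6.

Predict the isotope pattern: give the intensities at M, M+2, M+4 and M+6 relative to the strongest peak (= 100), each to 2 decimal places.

5.84 : 41.84 : 100.00 : 79.66

The 3 Tl atoms are independent, so intensities follow the terms of (0.295 + 0.705)^3.
P(M) = 0.295^3 = 0.025672
P(M+2) = 3 × 0.295^2 × 0.705^1 = 0.184058
P(M+4) = 3 × 0.295^1 × 0.705^2 = 0.439867
P(M+6) = 0.705^3 = 0.350403
The M+4 peak is largest (0.439867); scaling to 100 gives 5.84 : 41.84 : 100.00 : 79.66.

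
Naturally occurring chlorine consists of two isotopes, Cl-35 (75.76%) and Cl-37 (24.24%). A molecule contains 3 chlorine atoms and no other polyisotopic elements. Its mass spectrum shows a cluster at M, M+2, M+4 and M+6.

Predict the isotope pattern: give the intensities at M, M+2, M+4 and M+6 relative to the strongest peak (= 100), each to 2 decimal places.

100.00 : 95.99 : 30.71 : 3.28

Expanding (0.7576 + 0.2424)^3:
P(M) = 0.7576^3 = 0.434830
P(M+2) = 3 × 0.7576^2 × 0.2424^1 = 0.417382
P(M+4) = 3 × 0.7576^1 × 0.2424^2 = 0.133545
P(M+6) = 0.2424^3 = 0.014243
The M peak is largest (0.434830); scaling to 100 gives 100.00 : 95.99 : 30.71 : 3.28.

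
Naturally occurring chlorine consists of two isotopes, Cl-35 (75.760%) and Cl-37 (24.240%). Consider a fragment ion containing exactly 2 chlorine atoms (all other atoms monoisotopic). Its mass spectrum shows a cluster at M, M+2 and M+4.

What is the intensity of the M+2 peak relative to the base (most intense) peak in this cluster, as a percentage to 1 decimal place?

64.0%

Binomial terms of (0.75760 + 0.24240)^2: M 0.5740, M+2 0.3673, M+4 0.0588 → M is the base peak.
P(M) = C(2,0) × 0.75760^2 × 0.24240^0 = 1 × 0.57395776 × 1.0000 = 0.573958 (base)
P(M+2) = C(2,1) × 0.75760^1 × 0.24240^1 = 2 × 0.7576 × 0.2424 = 0.367284
Relative intensity = 0.367284 / 0.573958 × 100 = 64.0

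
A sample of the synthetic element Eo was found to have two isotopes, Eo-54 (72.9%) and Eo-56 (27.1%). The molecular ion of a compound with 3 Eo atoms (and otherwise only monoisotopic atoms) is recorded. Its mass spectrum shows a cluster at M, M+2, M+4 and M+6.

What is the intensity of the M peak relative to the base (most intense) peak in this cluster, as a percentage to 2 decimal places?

89.67%

(0.729 + 0.271)^3 gives M 0.3874, M+2 0.4321, M+4 0.1606, M+6 0.0199; the largest is M+2.
P(M+2) = C(3,1) × 0.729^2 × 0.271^1 = 3 × 0.531441 × 0.2710 = 0.432062 (base)
P(M) = C(3,0) × 0.729^3 × 0.271^0 = 1 × 0.38742049 × 1.0000 = 0.387420
Relative intensity = 0.387420 / 0.432062 × 100 = 89.67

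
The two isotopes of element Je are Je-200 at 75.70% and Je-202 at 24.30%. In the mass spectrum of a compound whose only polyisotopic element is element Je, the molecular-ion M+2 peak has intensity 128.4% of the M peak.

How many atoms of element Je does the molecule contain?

The M+2/M ratio from n Je atoms is n · q/p = n · 0.2430/0.7570.
n = 1.284 × 0.7570/0.2430 = 4.00 ≈ 4

4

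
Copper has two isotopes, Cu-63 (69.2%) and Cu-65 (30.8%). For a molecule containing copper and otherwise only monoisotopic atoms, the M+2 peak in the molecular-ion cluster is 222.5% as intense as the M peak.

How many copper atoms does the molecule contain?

The M+2/M ratio from n Cu atoms is n · q/p = n · 0.308/0.692.
n = 2.225 × 0.692/0.308 = 5.00 ≈ 5

5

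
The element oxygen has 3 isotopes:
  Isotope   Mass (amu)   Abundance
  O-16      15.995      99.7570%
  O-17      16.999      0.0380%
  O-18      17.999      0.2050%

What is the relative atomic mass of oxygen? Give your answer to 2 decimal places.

Average mass = Σ (abundance × isotope mass) = 0.997570 × 15.995 + 0.000380 × 16.999 + 0.002050 × 17.999
= 15.9561 + 0.0065 + 0.0369 = 15.9995 amu

16.00 amu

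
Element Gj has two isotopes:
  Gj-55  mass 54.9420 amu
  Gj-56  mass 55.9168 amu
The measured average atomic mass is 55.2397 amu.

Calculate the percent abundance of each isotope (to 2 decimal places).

Writing the weighted mean with unknown fraction x of Gj-55:
54.9420·x + 55.9168·(1 − x) = 55.2397
(54.9420 − 55.9168)·x = 55.2397 − 55.9168
x = -0.6771 / -0.9748 = 0.69460 → 69.46% Gj-55, 30.54% Gj-56.

Gj-55: 69.46%, Gj-56: 30.54%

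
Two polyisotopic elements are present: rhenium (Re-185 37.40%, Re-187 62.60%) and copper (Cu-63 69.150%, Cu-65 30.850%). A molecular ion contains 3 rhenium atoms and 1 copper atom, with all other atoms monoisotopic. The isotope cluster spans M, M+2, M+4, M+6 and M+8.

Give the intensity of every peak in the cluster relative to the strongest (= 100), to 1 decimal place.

Rhenium pattern (n=3): 0.05231362 : 0.26268713 : 0.43968487 : 0.24531438
Copper pattern (n=1): 0.6915 : 0.3085
Convolve the two distributions (both contribute in 2-u steps):
  M: 0.05231362×0.6915 = 0.036175
  M+2: 0.05231362×0.3085 + 0.26268713×0.6915 = 0.197787
  M+4: 0.26268713×0.3085 + 0.43968487×0.6915 = 0.385081
  M+6: 0.43968487×0.3085 + 0.24531438×0.6915 = 0.305278
  M+8: 0.24531438×0.3085 = 0.075679
Scale to base peak (0.385081) = 100: 9.4 : 51.4 : 100.0 : 79.3 : 19.7

9.4 : 51.4 : 100.0 : 79.3 : 19.7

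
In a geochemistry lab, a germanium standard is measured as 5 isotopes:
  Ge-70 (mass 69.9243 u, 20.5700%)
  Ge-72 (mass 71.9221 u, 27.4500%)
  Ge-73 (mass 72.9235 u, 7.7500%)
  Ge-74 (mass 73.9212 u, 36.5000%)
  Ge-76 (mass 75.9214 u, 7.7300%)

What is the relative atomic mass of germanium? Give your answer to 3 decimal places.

The abundance-weighted mean is 0.205700 × 69.9243 + 0.274500 × 71.9221 + 0.077500 × 72.9235 + 0.365000 × 73.9212 + 0.077300 × 75.9214
= 14.38343 + 19.74262 + 5.65157 + 26.98124 + 5.86872 = 72.62758 u

72.628 u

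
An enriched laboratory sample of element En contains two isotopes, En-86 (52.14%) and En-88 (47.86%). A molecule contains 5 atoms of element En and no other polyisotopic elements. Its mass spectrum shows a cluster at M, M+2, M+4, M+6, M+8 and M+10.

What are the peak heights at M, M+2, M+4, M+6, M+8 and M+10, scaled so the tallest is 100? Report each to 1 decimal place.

Each En atom is independently En-86 (p = 0.5214) or En-88 (q = 0.4786); the cluster is the binomial expansion (p + q)^5.
P(M) = 0.5214^5 = 0.038535
P(M+2) = 5 × 0.5214^4 × 0.4786^1 = 0.176859
P(M+4) = 10 × 0.5214^3 × 0.4786^2 = 0.324682
P(M+6) = 10 × 0.5214^2 × 0.4786^3 = 0.298030
P(M+8) = 5 × 0.5214^1 × 0.4786^4 = 0.136783
P(M+10) = 0.4786^5 = 0.025111
The M+4 peak is largest (0.324682); scaling to 100 gives 11.9 : 54.5 : 100.0 : 91.8 : 42.1 : 7.7.

11.9 : 54.5 : 100.0 : 91.8 : 42.1 : 7.7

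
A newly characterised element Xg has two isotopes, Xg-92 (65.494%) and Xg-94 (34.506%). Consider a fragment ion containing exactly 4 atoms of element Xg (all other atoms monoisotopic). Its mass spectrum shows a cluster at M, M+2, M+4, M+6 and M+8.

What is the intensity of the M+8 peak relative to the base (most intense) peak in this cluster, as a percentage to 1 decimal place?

Binomial terms of (0.65494 + 0.34506)^4: M 0.1840, M+2 0.3878, M+4 0.3064, M+6 0.1076, M+8 0.0142 → M+2 is the base peak.
P(M+2) = C(4,1) × 0.65494^3 × 0.34506^1 = 4 × 0.28093416 × 0.34506 = 0.387757 (base)
P(M+8) = C(4,4) × 0.65494^0 × 0.34506^4 = 1 × 1.0000 × 0.01417681 = 0.014177
Relative intensity = 0.014177 / 0.387757 × 100 = 3.7

3.7%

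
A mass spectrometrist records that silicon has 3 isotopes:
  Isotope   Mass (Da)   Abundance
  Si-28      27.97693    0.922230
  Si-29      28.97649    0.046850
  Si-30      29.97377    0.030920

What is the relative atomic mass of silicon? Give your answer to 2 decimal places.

Weight each isotope mass by its fractional abundance: 0.922230 × 27.97693 + 0.046850 × 28.97649 + 0.030920 × 29.97377
= 25.801164 + 1.357549 + 0.926789 = 28.085502 Da

28.09 Da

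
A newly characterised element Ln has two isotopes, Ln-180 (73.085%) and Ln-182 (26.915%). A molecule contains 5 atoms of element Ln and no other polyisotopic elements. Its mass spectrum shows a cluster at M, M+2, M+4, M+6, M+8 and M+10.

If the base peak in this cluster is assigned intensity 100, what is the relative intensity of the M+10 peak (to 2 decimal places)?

0.37

Binomial terms of (0.73085 + 0.26915)^5: M 0.2085, M+2 0.3840, M+4 0.2828, M+6 0.1041, M+8 0.0192, M+10 0.0014 → M+2 is the base peak.
P(M+2) = C(5,1) × 0.73085^4 × 0.26915^1 = 5 × 0.28530738 × 0.26915 = 0.383952 (base)
P(M+10) = C(5,5) × 0.73085^0 × 0.26915^5 = 1 × 1.0000 × 0.00141245 = 0.001412
Relative intensity = 0.001412 / 0.383952 × 100 = 0.37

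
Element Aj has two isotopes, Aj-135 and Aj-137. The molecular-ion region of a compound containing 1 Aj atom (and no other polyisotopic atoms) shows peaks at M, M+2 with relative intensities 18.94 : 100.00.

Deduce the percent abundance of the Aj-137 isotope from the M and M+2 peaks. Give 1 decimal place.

Let p = fractional abundance of Aj-135. I(M+2)/I(M) = [C(1,1)·p^0·(1−p)] / p^1 = 1·(1−p)/p = 100.00/18.94 = 5.2798
(1−p)/p = 5.2798/1 = 5.2798  ⇒  p = 1/(1 + 5.2798) = 0.1592
Aj-135: 15.9%, Aj-137: 84.1%.

84.1%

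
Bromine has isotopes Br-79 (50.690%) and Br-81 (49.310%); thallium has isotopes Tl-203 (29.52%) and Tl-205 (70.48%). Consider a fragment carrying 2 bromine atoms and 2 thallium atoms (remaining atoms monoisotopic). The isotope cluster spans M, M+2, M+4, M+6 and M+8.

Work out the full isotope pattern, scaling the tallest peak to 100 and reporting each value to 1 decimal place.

Bromine pattern (n=2): 0.25694761 : 0.49990478 : 0.24314761
Thallium pattern (n=2): 0.08714304 : 0.41611392 : 0.49674304
Convolve the two distributions (both contribute in 2-u steps):
  M: 0.25694761×0.08714304 = 0.022391
  M+2: 0.25694761×0.41611392 + 0.49990478×0.08714304 = 0.150483
  M+4: 0.25694761×0.49674304 + 0.49990478×0.41611392 + 0.24314761×0.08714304 = 0.356843
  M+6: 0.49990478×0.49674304 + 0.24314761×0.41611392 = 0.349501
  M+8: 0.24314761×0.49674304 = 0.120782
Scale to base peak (0.356843) = 100: 6.3 : 42.2 : 100.0 : 97.9 : 33.8

6.3 : 42.2 : 100.0 : 97.9 : 33.8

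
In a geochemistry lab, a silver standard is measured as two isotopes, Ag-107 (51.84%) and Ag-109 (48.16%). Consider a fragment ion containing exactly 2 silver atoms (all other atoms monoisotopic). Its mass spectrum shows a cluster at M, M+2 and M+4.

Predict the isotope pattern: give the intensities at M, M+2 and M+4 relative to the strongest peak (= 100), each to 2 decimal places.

53.82 : 100.00 : 46.45

Expanding (0.5184 + 0.4816)^2:
P(M) = 0.5184^2 = 0.268739
P(M+2) = 2 × 0.5184^1 × 0.4816^1 = 0.499323
P(M+4) = 0.4816^2 = 0.231939
The M+2 peak is largest (0.499323); scaling to 100 gives 53.82 : 100.00 : 46.45.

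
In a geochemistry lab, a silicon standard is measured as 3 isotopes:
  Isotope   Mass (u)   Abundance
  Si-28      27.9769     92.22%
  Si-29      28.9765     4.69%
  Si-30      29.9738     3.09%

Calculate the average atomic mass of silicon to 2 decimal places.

28.09 u

Ar = Σ fᵢ·mᵢ = 0.9222 × 27.9769 + 0.0469 × 28.9765 + 0.0309 × 29.9738
= 25.80030 + 1.35900 + 0.92619 = 28.08549 u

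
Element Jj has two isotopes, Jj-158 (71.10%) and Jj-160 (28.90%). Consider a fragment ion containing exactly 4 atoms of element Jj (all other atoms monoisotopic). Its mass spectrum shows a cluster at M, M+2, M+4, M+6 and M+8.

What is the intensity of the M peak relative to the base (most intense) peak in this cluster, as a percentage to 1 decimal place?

Term probabilities: M 0.2556, M+2 0.4155, M+4 0.2533, M+6 0.0686, M+8 0.0070. Base peak = M+2.
P(M+2) = C(4,1) × 0.7110^3 × 0.2890^1 = 4 × 0.35942543 × 0.2890 = 0.415496 (base)
P(M) = C(4,0) × 0.7110^4 × 0.2890^0 = 1 × 0.25555148 × 1.0000 = 0.255551
Relative intensity = 0.255551 / 0.415496 × 100 = 61.5

61.5%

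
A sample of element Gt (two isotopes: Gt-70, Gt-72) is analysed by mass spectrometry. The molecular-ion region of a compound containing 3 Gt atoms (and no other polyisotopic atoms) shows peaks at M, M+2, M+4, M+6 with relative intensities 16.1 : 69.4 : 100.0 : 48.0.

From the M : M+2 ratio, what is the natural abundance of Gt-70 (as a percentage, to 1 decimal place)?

41.0%

Write p for the Gt-70 fraction. I(M+2)/I(M) = [C(3,1)·p^2·(1−p)] / p^3 = 3·(1−p)/p = 69.4/16.1 = 4.3106
(1−p)/p = 4.3106/3 = 1.4369  ⇒  p = 1/(1 + 1.4369) = 0.4104
Gt-70: 41.0%, Gt-72: 59.0%.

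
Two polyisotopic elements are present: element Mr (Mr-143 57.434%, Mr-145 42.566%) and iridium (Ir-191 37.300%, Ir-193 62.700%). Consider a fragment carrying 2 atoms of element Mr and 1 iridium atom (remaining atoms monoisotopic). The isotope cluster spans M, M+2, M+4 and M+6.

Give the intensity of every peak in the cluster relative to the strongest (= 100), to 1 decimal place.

Element Mr pattern (n=2): 0.32986644 : 0.48894713 : 0.18118644
Iridium pattern (n=1): 0.3730 : 0.6270
Convolve the two distributions (both contribute in 2-u steps):
  M: 0.32986644×0.3730 = 0.123040
  M+2: 0.32986644×0.6270 + 0.48894713×0.3730 = 0.389204
  M+4: 0.48894713×0.6270 + 0.18118644×0.3730 = 0.374152
  M+6: 0.18118644×0.6270 = 0.113604
Scale to base peak (0.389204) = 100: 31.6 : 100.0 : 96.1 : 29.2

31.6 : 100.0 : 96.1 : 29.2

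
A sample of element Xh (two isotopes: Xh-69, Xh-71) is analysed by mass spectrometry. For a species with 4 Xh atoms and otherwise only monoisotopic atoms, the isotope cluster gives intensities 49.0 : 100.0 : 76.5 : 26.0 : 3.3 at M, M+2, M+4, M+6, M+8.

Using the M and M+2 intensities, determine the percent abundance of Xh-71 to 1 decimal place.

33.8%

If p is the fraction of Xh that is Xh-69, then I(M+2)/I(M) = [C(4,1)·p^3·(1−p)] / p^4 = 4·(1−p)/p = 100.0/49.0 = 2.0408
(1−p)/p = 2.0408/4 = 0.5102  ⇒  p = 1/(1 + 0.5102) = 0.6622
Xh-69: 66.2%, Xh-71: 33.8%.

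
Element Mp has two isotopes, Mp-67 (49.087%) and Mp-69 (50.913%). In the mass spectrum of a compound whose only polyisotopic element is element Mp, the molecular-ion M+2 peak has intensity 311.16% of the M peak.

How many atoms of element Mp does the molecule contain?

The M+2/M ratio from n Mp atoms is n · q/p = n · 0.50913/0.49087.
n = 3.1116 × 0.49087/0.50913 = 3.00 ≈ 3

3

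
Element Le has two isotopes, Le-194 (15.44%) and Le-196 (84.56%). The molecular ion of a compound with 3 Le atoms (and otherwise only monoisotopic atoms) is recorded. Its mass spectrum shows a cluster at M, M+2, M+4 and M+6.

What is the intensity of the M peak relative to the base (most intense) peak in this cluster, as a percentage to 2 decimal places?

0.61%

Term probabilities: M 0.0037, M+2 0.0605, M+4 0.3312, M+6 0.6046. Base peak = M+6.
P(M+6) = C(3,3) × 0.1544^0 × 0.8456^3 = 1 × 1.0000 × 0.60463728 = 0.604637 (base)
P(M) = C(3,0) × 0.1544^3 × 0.8456^0 = 1 × 0.0036808 × 1.0000 = 0.003681
Relative intensity = 0.003681 / 0.604637 × 100 = 0.61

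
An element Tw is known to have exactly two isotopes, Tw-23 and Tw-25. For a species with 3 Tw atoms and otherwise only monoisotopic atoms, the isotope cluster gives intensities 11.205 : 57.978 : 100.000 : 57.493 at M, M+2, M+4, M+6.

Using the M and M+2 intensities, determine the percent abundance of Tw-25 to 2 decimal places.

63.30%

Write p for the Tw-23 fraction. I(M+2)/I(M) = [C(3,1)·p^2·(1−p)] / p^3 = 3·(1−p)/p = 57.978/11.205 = 5.1743
(1−p)/p = 5.1743/3 = 1.7248  ⇒  p = 1/(1 + 1.7248) = 0.3670
Tw-23: 36.70%, Tw-25: 63.30%.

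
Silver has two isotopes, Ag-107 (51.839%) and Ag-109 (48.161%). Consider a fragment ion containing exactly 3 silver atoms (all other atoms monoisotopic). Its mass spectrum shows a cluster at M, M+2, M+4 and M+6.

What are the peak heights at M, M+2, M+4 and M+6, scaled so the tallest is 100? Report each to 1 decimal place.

35.9 : 100.0 : 92.9 : 28.8

Each Ag atom is independently Ag-107 (p = 0.51839) or Ag-109 (q = 0.48161); the cluster is the binomial expansion (p + q)^3.
P(M) = 0.51839^3 = 0.139306
P(M+2) = 3 × 0.51839^2 × 0.48161^1 = 0.388267
P(M+4) = 3 × 0.51839^1 × 0.48161^2 = 0.360719
P(M+6) = 0.48161^3 = 0.111709
The M+2 peak is largest (0.388267); scaling to 100 gives 35.9 : 100.0 : 92.9 : 28.8.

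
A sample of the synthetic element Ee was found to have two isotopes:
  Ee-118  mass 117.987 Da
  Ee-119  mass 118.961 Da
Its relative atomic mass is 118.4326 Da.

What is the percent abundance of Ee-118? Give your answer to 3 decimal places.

Writing the weighted mean with unknown fraction x of Ee-118:
117.987·x + 118.961·(1 − x) = 118.4326
(117.987 − 118.961)·x = 118.4326 − 118.961
x = -0.5284 / -0.974 = 0.54251 → 54.251% Ee-118, 45.749% Ee-119.

54.251%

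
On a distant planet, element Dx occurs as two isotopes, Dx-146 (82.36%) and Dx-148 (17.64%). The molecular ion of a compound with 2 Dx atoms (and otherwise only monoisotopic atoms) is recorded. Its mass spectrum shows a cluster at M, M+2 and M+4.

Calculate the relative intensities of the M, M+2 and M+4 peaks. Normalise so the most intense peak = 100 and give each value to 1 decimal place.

100.0 : 42.8 : 4.6

The 2 Dx atoms are independent, so intensities follow the terms of (0.8236 + 0.1764)^2.
P(M) = 0.8236^2 = 0.678317
P(M+2) = 2 × 0.8236^1 × 0.1764^1 = 0.290566
P(M+4) = 0.1764^2 = 0.031117
The M peak is largest (0.678317); scaling to 100 gives 100.0 : 42.8 : 4.6.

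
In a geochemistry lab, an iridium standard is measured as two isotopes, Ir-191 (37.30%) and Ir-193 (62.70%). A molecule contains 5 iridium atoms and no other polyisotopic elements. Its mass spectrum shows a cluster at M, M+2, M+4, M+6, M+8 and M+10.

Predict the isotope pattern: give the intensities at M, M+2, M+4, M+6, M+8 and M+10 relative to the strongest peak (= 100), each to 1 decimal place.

The 5 Ir atoms are independent, so intensities follow the terms of (0.3730 + 0.6270)^5.
P(M) = 0.3730^5 = 0.007220
P(M+2) = 5 × 0.3730^4 × 0.6270^1 = 0.060684
P(M+4) = 10 × 0.3730^3 × 0.6270^2 = 0.204015
P(M+6) = 10 × 0.3730^2 × 0.6270^3 = 0.342942
P(M+8) = 5 × 0.3730^1 × 0.6270^4 = 0.288237
P(M+10) = 0.6270^5 = 0.096903
The M+6 peak is largest (0.342942); scaling to 100 gives 2.1 : 17.7 : 59.5 : 100.0 : 84.0 : 28.3.

2.1 : 17.7 : 59.5 : 100.0 : 84.0 : 28.3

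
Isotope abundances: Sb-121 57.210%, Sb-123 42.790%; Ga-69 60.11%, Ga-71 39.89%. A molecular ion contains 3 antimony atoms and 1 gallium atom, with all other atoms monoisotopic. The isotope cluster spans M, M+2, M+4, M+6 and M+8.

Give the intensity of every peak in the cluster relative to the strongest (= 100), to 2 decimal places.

Antimony pattern (n=3): 0.18724742 : 0.42015297 : 0.3142518 : 0.07834781
Gallium pattern (n=1): 0.6011 : 0.3989
Convolve the two distributions (both contribute in 2-u steps):
  M: 0.18724742×0.6011 = 0.112554
  M+2: 0.18724742×0.3989 + 0.42015297×0.6011 = 0.327247
  M+4: 0.42015297×0.3989 + 0.3142518×0.6011 = 0.356496
  M+6: 0.3142518×0.3989 + 0.07834781×0.6011 = 0.172450
  M+8: 0.07834781×0.3989 = 0.031253
Scale to base peak (0.356496) = 100: 31.57 : 91.80 : 100.00 : 48.37 : 8.77

31.57 : 91.80 : 100.00 : 48.37 : 8.77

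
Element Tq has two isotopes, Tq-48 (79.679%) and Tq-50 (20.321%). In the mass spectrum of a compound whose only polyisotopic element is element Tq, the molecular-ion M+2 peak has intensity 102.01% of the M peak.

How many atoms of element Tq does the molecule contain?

4

The M+2/M ratio from n Tq atoms is n · q/p = n · 0.20321/0.79679.
n = 1.0201 × 0.79679/0.20321 = 4.00 ≈ 4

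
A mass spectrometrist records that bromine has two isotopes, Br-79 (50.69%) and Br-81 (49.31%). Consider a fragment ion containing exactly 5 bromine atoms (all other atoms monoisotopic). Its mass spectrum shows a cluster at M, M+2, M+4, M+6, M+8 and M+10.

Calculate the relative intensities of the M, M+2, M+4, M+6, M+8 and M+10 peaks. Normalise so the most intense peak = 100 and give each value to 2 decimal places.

10.57 : 51.40 : 100.00 : 97.28 : 47.31 : 9.21

Expanding (0.5069 + 0.4931)^5:
P(M) = 0.5069^5 = 0.033467
P(M+2) = 5 × 0.5069^4 × 0.4931^1 = 0.162777
P(M+4) = 10 × 0.5069^3 × 0.4931^2 = 0.316692
P(M+6) = 10 × 0.5069^2 × 0.4931^3 = 0.308070
P(M+8) = 5 × 0.5069^1 × 0.4931^4 = 0.149842
P(M+10) = 0.4931^5 = 0.029152
The M+4 peak is largest (0.316692); scaling to 100 gives 10.57 : 51.40 : 100.00 : 97.28 : 47.31 : 9.21.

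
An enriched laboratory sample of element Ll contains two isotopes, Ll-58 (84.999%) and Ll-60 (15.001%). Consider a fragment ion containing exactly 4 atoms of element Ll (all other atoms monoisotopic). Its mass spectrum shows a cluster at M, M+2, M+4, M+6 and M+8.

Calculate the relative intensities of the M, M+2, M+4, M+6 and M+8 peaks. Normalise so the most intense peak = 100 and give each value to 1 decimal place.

The 4 Ll atoms are independent, so intensities follow the terms of (0.84999 + 0.15001)^4.
P(M) = 0.84999^4 = 0.521982
P(M+2) = 4 × 0.84999^3 × 0.15001^1 = 0.368487
P(M+4) = 6 × 0.84999^2 × 0.15001^2 = 0.097548
P(M+6) = 4 × 0.84999^1 × 0.15001^3 = 0.011477
P(M+8) = 0.15001^4 = 0.000506
The M peak is largest (0.521982); scaling to 100 gives 100.0 : 70.6 : 18.7 : 2.2 : 0.1.

100.0 : 70.6 : 18.7 : 2.2 : 0.1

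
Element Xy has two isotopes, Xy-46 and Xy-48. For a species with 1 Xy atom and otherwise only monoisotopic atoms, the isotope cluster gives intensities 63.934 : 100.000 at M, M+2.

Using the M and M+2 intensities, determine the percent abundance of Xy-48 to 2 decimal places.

61.00%

Let p = fractional abundance of Xy-46. I(M+2)/I(M) = [C(1,1)·p^0·(1−p)] / p^1 = 1·(1−p)/p = 100.000/63.934 = 1.5641
(1−p)/p = 1.5641/1 = 1.5641  ⇒  p = 1/(1 + 1.5641) = 0.3900
Xy-46: 39.00%, Xy-48: 61.00%.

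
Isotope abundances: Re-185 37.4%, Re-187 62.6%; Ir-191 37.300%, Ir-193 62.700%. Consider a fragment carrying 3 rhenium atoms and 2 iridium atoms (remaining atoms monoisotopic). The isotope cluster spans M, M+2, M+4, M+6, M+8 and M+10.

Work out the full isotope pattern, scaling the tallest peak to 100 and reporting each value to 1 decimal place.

Rhenium pattern (n=3): 0.05231362 : 0.26268713 : 0.43968487 : 0.24531438
Iridium pattern (n=2): 0.139129 : 0.467742 : 0.393129
Convolve the two distributions (both contribute in 2-u steps):
  M: 0.05231362×0.139129 = 0.007278
  M+2: 0.05231362×0.467742 + 0.26268713×0.139129 = 0.061017
  M+4: 0.05231362×0.393129 + 0.26268713×0.467742 + 0.43968487×0.139129 = 0.204609
  M+6: 0.26268713×0.393129 + 0.43968487×0.467742 + 0.24531438×0.139129 = 0.343059
  M+8: 0.43968487×0.393129 + 0.24531438×0.467742 = 0.287597
  M+10: 0.24531438×0.393129 = 0.096440
Scale to base peak (0.343059) = 100: 2.1 : 17.8 : 59.6 : 100.0 : 83.8 : 28.1

2.1 : 17.8 : 59.6 : 100.0 : 83.8 : 28.1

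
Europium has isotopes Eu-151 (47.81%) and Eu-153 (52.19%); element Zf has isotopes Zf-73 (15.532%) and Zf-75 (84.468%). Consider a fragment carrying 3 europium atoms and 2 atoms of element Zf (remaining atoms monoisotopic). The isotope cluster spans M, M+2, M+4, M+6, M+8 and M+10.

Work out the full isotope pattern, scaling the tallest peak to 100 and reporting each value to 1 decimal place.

0.7 : 10.3 : 50.2 : 100.0 : 87.5 : 28.1

Europium pattern (n=3): 0.10928391 : 0.3578871 : 0.39067407 : 0.14215492
Element Zf pattern (n=2): 0.0241243 : 0.2623914 : 0.7134843
Convolve the two distributions (both contribute in 2-u steps):
  M: 0.10928391×0.0241243 = 0.002636
  M+2: 0.10928391×0.2623914 + 0.3578871×0.0241243 = 0.037309
  M+4: 0.10928391×0.7134843 + 0.3578871×0.2623914 + 0.39067407×0.0241243 = 0.181304
  M+6: 0.3578871×0.7134843 + 0.39067407×0.2623914 + 0.14215492×0.0241243 = 0.361286
  M+8: 0.39067407×0.7134843 + 0.14215492×0.2623914 = 0.316040
  M+10: 0.14215492×0.7134843 = 0.101425
Scale to base peak (0.361286) = 100: 0.7 : 10.3 : 50.2 : 100.0 : 87.5 : 28.1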